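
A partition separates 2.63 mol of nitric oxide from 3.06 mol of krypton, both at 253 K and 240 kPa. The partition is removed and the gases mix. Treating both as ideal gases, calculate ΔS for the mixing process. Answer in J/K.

ΔS_mix = 32.7 J/K

Mole fractions: x_A = 2.63/5.69 = 0.462, x_B = 0.538.
ΔS_mix = −R(n_A ln x_A + n_B ln x_B) = −8.314 × (2.63 ln 0.462 + 3.06 ln 0.538) = 32.7 J/K.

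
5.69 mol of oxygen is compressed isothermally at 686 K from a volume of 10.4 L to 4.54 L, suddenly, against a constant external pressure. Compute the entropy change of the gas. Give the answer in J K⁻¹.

Entropy is a state function, so ΔS_gas depends only on the end states.
For an isothermal ideal gas ΔS_gas = nR ln(V₂/V₁) = 5.69 × 8.314 × ln(4.54/10.4) = -39.2 J/K.

ΔS_gas = -39.2 J/K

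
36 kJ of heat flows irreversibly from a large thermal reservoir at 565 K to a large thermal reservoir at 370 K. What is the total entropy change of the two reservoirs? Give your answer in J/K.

ΔS_hot = −Q/T_H = −36000/565 = -63.72 J/K and ΔS_cold = +Q/T_C = 36000/370 = 97.3 J/K.
ΔS_total = -63.72 + 97.3 = 33.6 J/K, positive as the second law requires.

ΔS_total = 33.6 J/K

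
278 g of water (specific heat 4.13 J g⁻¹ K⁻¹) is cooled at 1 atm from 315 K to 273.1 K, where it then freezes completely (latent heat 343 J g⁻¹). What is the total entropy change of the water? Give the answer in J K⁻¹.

Cooling step: ΔS₁ = m c ln(T_tr/T_i) = 278 × 4.13 × ln(273.1/315) = -163.9 J/K.
Phase change: ΔS₂ = −mL/T_tr = −278 × 343 / 273.1 = -349.2 J/K.
ΔS_total = (-163.9) + (-349.2) = -513 J/K.

ΔS = -513 J/K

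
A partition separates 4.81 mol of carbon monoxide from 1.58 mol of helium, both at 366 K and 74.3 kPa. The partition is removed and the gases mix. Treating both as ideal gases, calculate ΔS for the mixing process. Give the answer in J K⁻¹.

Mole fractions: x_A = 4.81/6.39 = 0.753, x_B = 0.247.
ΔS_mix = −R(n_A ln x_A + n_B ln x_B) = −8.314 × (4.81 ln 0.753 + 1.58 ln 0.247) = 29.7 J/K.

ΔS_mix = 29.7 J/K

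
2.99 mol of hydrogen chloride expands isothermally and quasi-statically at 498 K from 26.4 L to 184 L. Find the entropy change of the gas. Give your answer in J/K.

For an isothermal ideal gas ΔS_gas = nR ln(V₂/V₁) = 2.99 × 8.314 × ln(184/26.4) = 48.3 J/K.

ΔS_gas = 48.3 J/K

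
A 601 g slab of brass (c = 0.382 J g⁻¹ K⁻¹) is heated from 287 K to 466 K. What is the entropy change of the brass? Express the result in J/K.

ΔS = 111 J/K

ΔS = ∫dQ_rev/T = m c ln(T₂/T₁) = 601 × 0.382 × ln(466/287) = 111 J/K.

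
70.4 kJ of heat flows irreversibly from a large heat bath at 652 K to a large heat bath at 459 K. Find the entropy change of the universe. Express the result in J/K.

ΔS_hot = −Q/T_H = −70400/652 = -108 J/K and ΔS_cold = +Q/T_C = 70400/459 = 153.4 J/K.
ΔS_total = -108 + 153.4 = 45.4 J/K, positive as the second law requires.

ΔS_total = 45.4 J/K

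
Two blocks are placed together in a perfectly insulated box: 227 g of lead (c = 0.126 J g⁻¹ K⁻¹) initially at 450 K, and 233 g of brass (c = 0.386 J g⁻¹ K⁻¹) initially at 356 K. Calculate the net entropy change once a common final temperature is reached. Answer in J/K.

Energy balance: T_f = (m₁c₁T₁ + m₂c₂T₂)/(m₁c₁ + m₂c₂) = 378.68 K.
ΔS₁ = m₁c₁ ln(T_f/T₁) = 28.602 × ln(378.68/450) = -4.9354 J/K.
ΔS₂ = m₂c₂ ln(T_f/T₂) = 89.938 × ln(378.68/356) = 5.5548 J/K.
ΔS_total = -4.9354 + 5.5548 = 0.619 J/K.

ΔS_total = 0.619 J/K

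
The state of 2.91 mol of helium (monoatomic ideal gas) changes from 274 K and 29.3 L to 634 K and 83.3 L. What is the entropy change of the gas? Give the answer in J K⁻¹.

Entropy is a state function: ΔS = nC_V ln(T₂/T₁) + nR ln(V₂/V₁), with C_V = 3R/2 = 12.47 J mol⁻¹ K⁻¹ for a monoatomic ideal gas.
ΔS = 2.91 × [12.47 × ln(634/274) + 8.314 × ln(83.3/29.3)] = 55.7 J/K.

ΔS = 55.7 J/K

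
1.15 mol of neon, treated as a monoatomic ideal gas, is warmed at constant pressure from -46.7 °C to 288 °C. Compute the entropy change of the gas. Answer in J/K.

ΔS = 21.7 J/K

In kelvin: T₁ = 226.45 K, T₂ = 561.15 K. At constant pressure, ΔS = nC_p ln(T₂/T₁) with C_p = 5R/2 = 20.79 J mol⁻¹ K⁻¹.
ΔS = 1.15 × 20.79 × ln(561.15/226.45) = 21.7 J/K.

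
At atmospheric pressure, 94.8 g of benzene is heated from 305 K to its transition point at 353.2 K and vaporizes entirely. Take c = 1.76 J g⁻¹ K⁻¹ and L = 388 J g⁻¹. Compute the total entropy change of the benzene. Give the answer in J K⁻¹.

ΔS = 129 J/K

Warming step: ΔS₁ = m c ln(T_tr/T_i) = 94.8 × 1.76 × ln(353.2/305) = 24.48 J/K.
Phase change: ΔS₂ = +mL/T_tr = 94.8 × 388 / 353.2 = 104.1 J/K.
ΔS_total = (24.48) + (104.1) = 129 J/K.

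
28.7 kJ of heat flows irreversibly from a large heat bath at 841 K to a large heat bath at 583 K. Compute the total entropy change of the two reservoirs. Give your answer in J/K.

ΔS_hot = −Q/T_H = −28700/841 = -34.13 J/K and ΔS_cold = +Q/T_C = 28700/583 = 49.23 J/K.
ΔS_total = -34.13 + 49.23 = 15.1 J/K, positive as the second law requires.

ΔS_total = 15.1 J/K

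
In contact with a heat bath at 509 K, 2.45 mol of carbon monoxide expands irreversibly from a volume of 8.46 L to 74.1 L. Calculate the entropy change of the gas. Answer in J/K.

Entropy is a state function, so ΔS_gas depends only on the end states.
For an isothermal ideal gas ΔS_gas = nR ln(V₂/V₁) = 2.45 × 8.314 × ln(74.1/8.46) = 44.2 J/K.

ΔS_gas = 44.2 J/K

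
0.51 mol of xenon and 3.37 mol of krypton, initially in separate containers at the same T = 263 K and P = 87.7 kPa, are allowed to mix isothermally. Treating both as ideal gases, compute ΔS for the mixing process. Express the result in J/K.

Mole fractions: x_A = 0.51/3.88 = 0.131, x_B = 0.869.
ΔS_mix = −R(n_A ln x_A + n_B ln x_B) = −8.314 × (0.51 ln 0.131 + 3.37 ln 0.869) = 12.6 J/K.

ΔS_mix = 12.6 J/K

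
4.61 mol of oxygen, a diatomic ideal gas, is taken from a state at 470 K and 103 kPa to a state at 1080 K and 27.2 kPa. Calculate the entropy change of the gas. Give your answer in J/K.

ΔS = nC_p ln(T₂/T₁) − nR ln(P₂/P₁), with C_p = 7R/2 = 29.1 J mol⁻¹ K⁻¹ for a diatomic ideal gas.
ΔS = 4.61 × [29.1 × ln(1080/470) − 8.314 × ln(27.2/103)] = 163 J/K.

ΔS = 163 J/K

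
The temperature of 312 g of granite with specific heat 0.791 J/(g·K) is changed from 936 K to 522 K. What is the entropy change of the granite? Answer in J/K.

ΔS = ∫dQ_rev/T = m c ln(T₂/T₁) = 312 × 0.791 × ln(522/936) = -144 J/K.

ΔS = -144 J/K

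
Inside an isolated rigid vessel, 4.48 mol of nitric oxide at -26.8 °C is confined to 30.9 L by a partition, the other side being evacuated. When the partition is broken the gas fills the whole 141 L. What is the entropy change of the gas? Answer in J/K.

ΔS_gas = 56.5 J/K

For an ideal gas in free expansion Q = 0 and W = 0, so T is unchanged.
Entropy is a state function; using a reversible isothermal path, ΔS_gas = nR ln(V₂/V₁) = 4.48 × 8.314 × ln(141/30.9) = 56.5 J/K.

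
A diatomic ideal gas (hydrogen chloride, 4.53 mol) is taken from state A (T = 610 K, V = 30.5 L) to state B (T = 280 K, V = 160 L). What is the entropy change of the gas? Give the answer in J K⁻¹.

Entropy is a state function: ΔS = nC_V ln(T₂/T₁) + nR ln(V₂/V₁), with C_V = 5R/2 = 20.79 J mol⁻¹ K⁻¹ for a diatomic ideal gas.
ΔS = 4.53 × [20.79 × ln(280/610) + 8.314 × ln(160/30.5)] = -10.9 J/K.

ΔS = -10.9 J/K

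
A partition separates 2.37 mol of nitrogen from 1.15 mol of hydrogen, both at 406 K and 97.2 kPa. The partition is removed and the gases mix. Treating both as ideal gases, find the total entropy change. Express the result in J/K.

Mole fractions: x_A = 2.37/3.52 = 0.673, x_B = 0.327.
ΔS_mix = −R(n_A ln x_A + n_B ln x_B) = −8.314 × (2.37 ln 0.673 + 1.15 ln 0.327) = 18.5 J/K.

ΔS_mix = 18.5 J/K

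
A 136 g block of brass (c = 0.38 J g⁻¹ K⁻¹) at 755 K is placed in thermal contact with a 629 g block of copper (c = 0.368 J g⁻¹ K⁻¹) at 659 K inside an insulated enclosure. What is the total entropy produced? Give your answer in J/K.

ΔS_total = 0.402 J/K

Energy balance: T_f = (m₁c₁T₁ + m₂c₂T₂)/(m₁c₁ + m₂c₂) = 676.52 K.
ΔS₁ = m₁c₁ ln(T_f/T₁) = 51.68 × ln(676.52/755) = -5.672 J/K.
ΔS₂ = m₂c₂ ln(T_f/T₂) = 231.472 × ln(676.52/659) = 6.074 J/K.
ΔS_total = -5.672 + 6.074 = 0.402 J/K.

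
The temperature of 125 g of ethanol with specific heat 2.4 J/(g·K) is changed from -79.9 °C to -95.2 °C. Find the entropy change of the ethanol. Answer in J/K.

In kelvin: T₁ = 193.25 K, T₂ = 177.95 K. ΔS = ∫dQ_rev/T = m c ln(T₂/T₁) = 125 × 2.4 × ln(177.95/193.25) = -24.7 J/K.

ΔS = -24.7 J/K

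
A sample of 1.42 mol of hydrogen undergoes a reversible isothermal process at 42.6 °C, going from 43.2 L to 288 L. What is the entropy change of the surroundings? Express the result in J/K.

ΔS_surr = -22.4 J/K

For an isothermal ideal gas ΔS_gas = nR ln(V₂/V₁) = 1.42 × 8.314 × ln(288/43.2) = 22.4 J/K.
The process is reversible, so ΔS_surr = −ΔS_gas = -22.4 J/K and ΔS_universe = 0.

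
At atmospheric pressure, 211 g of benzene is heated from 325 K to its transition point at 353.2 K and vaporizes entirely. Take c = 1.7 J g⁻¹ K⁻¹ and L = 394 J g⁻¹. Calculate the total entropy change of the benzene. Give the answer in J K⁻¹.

Warming step: ΔS₁ = m c ln(T_tr/T_i) = 211 × 1.7 × ln(353.2/325) = 29.85 J/K.
Phase change: ΔS₂ = +mL/T_tr = 211 × 394 / 353.2 = 235.4 J/K.
ΔS_total = (29.85) + (235.4) = 265 J/K.

ΔS = 265 J/K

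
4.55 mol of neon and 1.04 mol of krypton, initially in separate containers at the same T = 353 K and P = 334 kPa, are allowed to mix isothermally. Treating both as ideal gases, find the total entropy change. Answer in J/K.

ΔS_mix = 22.3 J/K

Mole fractions: x_A = 4.55/5.59 = 0.814, x_B = 0.186.
ΔS_mix = −R(n_A ln x_A + n_B ln x_B) = −8.314 × (4.55 ln 0.814 + 1.04 ln 0.186) = 22.3 J/K.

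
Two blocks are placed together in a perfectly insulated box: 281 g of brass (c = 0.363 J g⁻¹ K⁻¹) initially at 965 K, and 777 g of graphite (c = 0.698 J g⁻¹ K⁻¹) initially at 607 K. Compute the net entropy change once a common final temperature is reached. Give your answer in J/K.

ΔS_total = 10.2 J/K

Energy balance: T_f = (m₁c₁T₁ + m₂c₂T₂)/(m₁c₁ + m₂c₂) = 663.67 K.
ΔS₁ = m₁c₁ ln(T_f/T₁) = 102.003 × ln(663.67/965) = -38.18 J/K.
ΔS₂ = m₂c₂ ln(T_f/T₂) = 542.346 × ln(663.67/607) = 48.41 J/K.
ΔS_total = -38.18 + 48.41 = 10.2 J/K.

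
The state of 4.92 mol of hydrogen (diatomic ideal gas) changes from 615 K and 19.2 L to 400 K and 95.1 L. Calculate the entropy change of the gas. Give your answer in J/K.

Entropy is a state function: ΔS = nC_V ln(T₂/T₁) + nR ln(V₂/V₁), with C_V = 5R/2 = 20.79 J mol⁻¹ K⁻¹ for a diatomic ideal gas.
ΔS = 4.92 × [20.79 × ln(400/615) + 8.314 × ln(95.1/19.2)] = 21.5 J/K.

ΔS = 21.5 J/K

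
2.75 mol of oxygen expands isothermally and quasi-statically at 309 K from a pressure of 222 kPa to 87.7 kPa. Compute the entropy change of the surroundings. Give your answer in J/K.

ΔS_surr = -21.2 J/K

For an isothermal ideal gas ΔS_gas = nR ln(P₁/P₂) = 2.75 × 8.314 × ln(222/87.7) = 21.2 J/K.
The process is reversible, so ΔS_surr = −ΔS_gas = -21.2 J/K and ΔS_universe = 0.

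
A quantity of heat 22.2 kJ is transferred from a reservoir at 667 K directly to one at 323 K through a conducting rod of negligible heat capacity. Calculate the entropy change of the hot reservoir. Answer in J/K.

The hot reservoir loses heat Q, so ΔS_hot = −Q/T_H = −22200/667 = -33.3 J/K.

ΔS_hot = -33.3 J/K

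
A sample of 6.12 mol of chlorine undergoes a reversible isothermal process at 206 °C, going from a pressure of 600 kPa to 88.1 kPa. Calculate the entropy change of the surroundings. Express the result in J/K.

For an isothermal ideal gas ΔS_gas = nR ln(P₁/P₂) = 6.12 × 8.314 × ln(600/88.1) = 97.6 J/K.
The process is reversible, so ΔS_surr = −ΔS_gas = -97.6 J/K and ΔS_universe = 0.

ΔS_surr = -97.6 J/K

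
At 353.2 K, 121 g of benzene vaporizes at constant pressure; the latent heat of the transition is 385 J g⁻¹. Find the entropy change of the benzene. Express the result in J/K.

Heat absorbed by the substance: Q = mL = 121 × 385 = 46585 J.
At constant T, ΔS = Q_rev/T = 46585 / 353.2 = 132 J/K.

ΔS = 132 J/K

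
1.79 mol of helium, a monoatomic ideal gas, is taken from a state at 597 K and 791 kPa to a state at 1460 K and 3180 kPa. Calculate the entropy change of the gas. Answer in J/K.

ΔS = 12.6 J/K

ΔS = nC_p ln(T₂/T₁) − nR ln(P₂/P₁), with C_p = 5R/2 = 20.79 J mol⁻¹ K⁻¹ for a monoatomic ideal gas.
ΔS = 1.79 × [20.79 × ln(1460/597) − 8.314 × ln(3180/791)] = 12.6 J/K.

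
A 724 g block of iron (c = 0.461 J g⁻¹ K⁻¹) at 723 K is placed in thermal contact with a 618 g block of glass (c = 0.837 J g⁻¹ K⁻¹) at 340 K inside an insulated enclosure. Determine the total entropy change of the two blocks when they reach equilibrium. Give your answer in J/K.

Energy balance: T_f = (m₁c₁T₁ + m₂c₂T₂)/(m₁c₁ + m₂c₂) = 490.21 K.
ΔS₁ = m₁c₁ ln(T_f/T₁) = 333.764 × ln(490.21/723) = -129.7 J/K.
ΔS₂ = m₂c₂ ln(T_f/T₂) = 517.266 × ln(490.21/340) = 189.3 J/K.
ΔS_total = -129.7 + 189.3 = 59.6 J/K.

ΔS_total = 59.6 J/K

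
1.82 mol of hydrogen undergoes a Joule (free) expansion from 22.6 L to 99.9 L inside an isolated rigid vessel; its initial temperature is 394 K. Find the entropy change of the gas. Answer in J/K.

ΔS_gas = 22.5 J/K

No heat is exchanged and no work is done, so the ideal-gas temperature stays constant.
Entropy is a state function; using a reversible isothermal path, ΔS_gas = nR ln(V₂/V₁) = 1.82 × 8.314 × ln(99.9/22.6) = 22.5 J/K.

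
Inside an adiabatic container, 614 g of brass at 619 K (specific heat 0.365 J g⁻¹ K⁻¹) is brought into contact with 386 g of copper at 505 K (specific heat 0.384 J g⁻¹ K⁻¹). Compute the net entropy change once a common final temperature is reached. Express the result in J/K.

ΔS_total = 1.82 J/K

Energy balance: T_f = (m₁c₁T₁ + m₂c₂T₂)/(m₁c₁ + m₂c₂) = 573.62 K.
ΔS₁ = m₁c₁ ln(T_f/T₁) = 224.11 × ln(573.62/619) = -17.06 J/K.
ΔS₂ = m₂c₂ ln(T_f/T₂) = 148.224 × ln(573.62/505) = 18.88 J/K.
ΔS_total = -17.06 + 18.88 = 1.82 J/K.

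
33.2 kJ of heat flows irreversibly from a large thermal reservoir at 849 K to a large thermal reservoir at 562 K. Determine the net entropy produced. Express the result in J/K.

ΔS_hot = −Q/T_H = −33200/849 = -39.1 J/K and ΔS_cold = +Q/T_C = 33200/562 = 59.07 J/K.
ΔS_total = -39.1 + 59.07 = 20 J/K, positive as the second law requires.

ΔS_total = 20 J/K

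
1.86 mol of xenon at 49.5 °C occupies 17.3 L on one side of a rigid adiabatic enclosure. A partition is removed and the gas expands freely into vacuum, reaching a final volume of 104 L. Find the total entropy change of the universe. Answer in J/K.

ΔS_universe = 27.7 J/K

For an ideal gas in free expansion Q = 0 and W = 0, so T is unchanged.
Entropy is a state function; using a reversible isothermal path, ΔS_gas = nR ln(V₂/V₁) = 1.86 × 8.314 × ln(104/17.3) = 27.7 J/K.
The insulated surroundings exchange no heat, so ΔS_surr = 0 and ΔS_universe = ΔS_gas.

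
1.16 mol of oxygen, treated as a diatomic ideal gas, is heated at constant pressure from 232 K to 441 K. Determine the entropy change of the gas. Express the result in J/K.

ΔS = 21.7 J/K

At constant pressure, ΔS = nC_p ln(T₂/T₁) with C_p = 7R/2 = 29.1 J mol⁻¹ K⁻¹.
ΔS = 1.16 × 29.1 × ln(441/232) = 21.7 J/K.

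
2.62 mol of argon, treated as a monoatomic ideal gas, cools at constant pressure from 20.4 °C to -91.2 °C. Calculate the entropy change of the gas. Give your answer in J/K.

In kelvin: T₁ = 293.55 K, T₂ = 181.95 K. At constant pressure, ΔS = nC_p ln(T₂/T₁) with C_p = 5R/2 = 20.79 J mol⁻¹ K⁻¹.
ΔS = 2.62 × 20.79 × ln(181.95/293.55) = -26 J/K.

ΔS = -26 J/K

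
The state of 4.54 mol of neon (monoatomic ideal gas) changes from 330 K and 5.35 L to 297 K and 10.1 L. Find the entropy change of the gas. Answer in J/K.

ΔS = 18 J/K

Entropy is a state function: ΔS = nC_V ln(T₂/T₁) + nR ln(V₂/V₁), with C_V = 3R/2 = 12.47 J mol⁻¹ K⁻¹ for a monoatomic ideal gas.
ΔS = 4.54 × [12.47 × ln(297/330) + 8.314 × ln(10.1/5.35)] = 18 J/K.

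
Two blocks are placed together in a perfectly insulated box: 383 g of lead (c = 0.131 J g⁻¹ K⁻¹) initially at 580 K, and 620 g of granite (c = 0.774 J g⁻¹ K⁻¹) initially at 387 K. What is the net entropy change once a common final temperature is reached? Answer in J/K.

Energy balance: T_f = (m₁c₁T₁ + m₂c₂T₂)/(m₁c₁ + m₂c₂) = 405.27 K.
ΔS₁ = m₁c₁ ln(T_f/T₁) = 50.173 × ln(405.27/580) = -17.986 J/K.
ΔS₂ = m₂c₂ ln(T_f/T₂) = 479.88 × ln(405.27/387) = 22.135 J/K.
ΔS_total = -17.986 + 22.135 = 4.15 J/K.

ΔS_total = 4.15 J/K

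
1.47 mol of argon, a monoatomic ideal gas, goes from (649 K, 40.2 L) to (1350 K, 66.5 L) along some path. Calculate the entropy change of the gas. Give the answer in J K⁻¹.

ΔS = 19.6 J/K

Entropy is a state function: ΔS = nC_V ln(T₂/T₁) + nR ln(V₂/V₁), with C_V = 3R/2 = 12.47 J mol⁻¹ K⁻¹ for a monoatomic ideal gas.
ΔS = 1.47 × [12.47 × ln(1350/649) + 8.314 × ln(66.5/40.2)] = 19.6 J/K.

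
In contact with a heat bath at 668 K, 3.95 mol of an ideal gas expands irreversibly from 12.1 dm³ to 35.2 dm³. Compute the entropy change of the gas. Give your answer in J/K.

Entropy is a state function, so ΔS_gas depends only on the end states.
For an isothermal ideal gas ΔS_gas = nR ln(V₂/V₁) = 3.95 × 8.314 × ln(35.2/12.1) = 35.1 J/K.

ΔS_gas = 35.1 J/K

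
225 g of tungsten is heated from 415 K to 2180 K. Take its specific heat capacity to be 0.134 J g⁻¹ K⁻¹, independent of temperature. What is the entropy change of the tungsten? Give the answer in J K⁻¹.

ΔS = ∫dQ_rev/T = m c ln(T₂/T₁) = 225 × 0.134 × ln(2180/415) = 50 J/K.

ΔS = 50 J/K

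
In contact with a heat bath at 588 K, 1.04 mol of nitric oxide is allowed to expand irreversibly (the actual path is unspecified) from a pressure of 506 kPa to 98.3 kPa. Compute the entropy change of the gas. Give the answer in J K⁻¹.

ΔS_gas = 14.2 J/K

Entropy is a state function, so ΔS_gas depends only on the end states.
For an isothermal ideal gas ΔS_gas = nR ln(P₁/P₂) = 1.04 × 8.314 × ln(506/98.3) = 14.2 J/K.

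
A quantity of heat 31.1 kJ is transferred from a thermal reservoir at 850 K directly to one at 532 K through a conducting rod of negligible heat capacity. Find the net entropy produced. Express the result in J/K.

ΔS_hot = −Q/T_H = −31100/850 = -36.59 J/K and ΔS_cold = +Q/T_C = 31100/532 = 58.46 J/K.
ΔS_total = -36.59 + 58.46 = 21.9 J/K, positive as the second law requires.

ΔS_total = 21.9 J/K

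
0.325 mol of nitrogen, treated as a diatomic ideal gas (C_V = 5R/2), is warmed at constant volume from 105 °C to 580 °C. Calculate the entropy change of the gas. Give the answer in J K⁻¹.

In kelvin: T₁ = 378.15 K, T₂ = 853.15 K. At constant volume, ΔS = nC_V ln(T₂/T₁) with C_V = 5R/2 = 20.79 J mol⁻¹ K⁻¹.
ΔS = 0.325 × 20.79 × ln(853.15/378.15) = 5.5 J/K.

ΔS = 5.5 J/K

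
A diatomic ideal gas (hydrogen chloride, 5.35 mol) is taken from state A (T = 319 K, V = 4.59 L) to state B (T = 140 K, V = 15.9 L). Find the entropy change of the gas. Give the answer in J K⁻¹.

Entropy is a state function: ΔS = nC_V ln(T₂/T₁) + nR ln(V₂/V₁), with C_V = 5R/2 = 20.79 J mol⁻¹ K⁻¹ for a diatomic ideal gas.
ΔS = 5.35 × [20.79 × ln(140/319) + 8.314 × ln(15.9/4.59)] = -36.3 J/K.

ΔS = -36.3 J/K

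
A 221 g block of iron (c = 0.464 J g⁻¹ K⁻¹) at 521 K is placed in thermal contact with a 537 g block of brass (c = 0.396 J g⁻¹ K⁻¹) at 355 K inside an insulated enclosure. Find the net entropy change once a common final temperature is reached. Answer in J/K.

ΔS_total = 5.3 J/K

Energy balance: T_f = (m₁c₁T₁ + m₂c₂T₂)/(m₁c₁ + m₂c₂) = 409.01 K.
ΔS₁ = m₁c₁ ln(T_f/T₁) = 102.544 × ln(409.01/521) = -24.818 J/K.
ΔS₂ = m₂c₂ ln(T_f/T₂) = 212.652 × ln(409.01/355) = 30.114 J/K.
ΔS_total = -24.818 + 30.114 = 5.3 J/K.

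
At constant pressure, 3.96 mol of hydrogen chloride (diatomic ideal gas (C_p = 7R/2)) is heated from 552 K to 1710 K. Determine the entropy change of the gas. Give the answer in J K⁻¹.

At constant pressure, ΔS = nC_p ln(T₂/T₁) with C_p = 7R/2 = 29.1 J mol⁻¹ K⁻¹.
ΔS = 3.96 × 29.1 × ln(1710/552) = 130 J/K.

ΔS = 130 J/K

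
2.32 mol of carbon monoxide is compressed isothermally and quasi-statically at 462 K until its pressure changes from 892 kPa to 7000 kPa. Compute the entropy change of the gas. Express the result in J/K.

ΔS_gas = -39.7 J/K

For an isothermal ideal gas ΔS_gas = nR ln(P₁/P₂) = 2.32 × 8.314 × ln(892/7000) = -39.7 J/K.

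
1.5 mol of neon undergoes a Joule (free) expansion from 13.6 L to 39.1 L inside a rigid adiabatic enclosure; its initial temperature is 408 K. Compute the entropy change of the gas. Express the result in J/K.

No heat is exchanged and no work is done, so the ideal-gas temperature stays constant.
Entropy is a state function; using a reversible isothermal path, ΔS_gas = nR ln(V₂/V₁) = 1.5 × 8.314 × ln(39.1/13.6) = 13.2 J/K.

ΔS_gas = 13.2 J/K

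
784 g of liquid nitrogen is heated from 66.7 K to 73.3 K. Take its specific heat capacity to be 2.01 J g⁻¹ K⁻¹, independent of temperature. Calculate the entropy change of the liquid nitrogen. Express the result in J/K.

ΔS = 149 J/K

ΔS = ∫dQ_rev/T = m c ln(T₂/T₁) = 784 × 2.01 × ln(73.3/66.7) = 149 J/K.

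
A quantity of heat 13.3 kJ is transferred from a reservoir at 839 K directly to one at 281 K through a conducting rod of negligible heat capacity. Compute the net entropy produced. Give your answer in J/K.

ΔS_total = 31.5 J/K

ΔS_hot = −Q/T_H = −13300/839 = -15.85 J/K and ΔS_cold = +Q/T_C = 13300/281 = 47.33 J/K.
ΔS_total = -15.85 + 47.33 = 31.5 J/K, positive as the second law requires.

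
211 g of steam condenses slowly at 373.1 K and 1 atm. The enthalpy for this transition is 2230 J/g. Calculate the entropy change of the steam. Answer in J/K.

Heat released by the substance: Q = −mL = −211 × 2230 = −470530 J.
At constant T, ΔS = Q_rev/T = −470530 / 373.1 = -1260 J/K.

ΔS = -1260 J/K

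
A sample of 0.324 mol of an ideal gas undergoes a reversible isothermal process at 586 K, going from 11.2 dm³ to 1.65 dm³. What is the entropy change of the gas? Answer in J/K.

For an isothermal ideal gas ΔS_gas = nR ln(V₂/V₁) = 0.324 × 8.314 × ln(1.65/11.2) = -5.16 J/K.

ΔS_gas = -5.16 J/K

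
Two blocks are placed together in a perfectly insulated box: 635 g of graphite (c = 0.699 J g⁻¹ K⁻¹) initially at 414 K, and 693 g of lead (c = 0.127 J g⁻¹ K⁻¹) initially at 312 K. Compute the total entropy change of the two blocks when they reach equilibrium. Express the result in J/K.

Energy balance: T_f = (m₁c₁T₁ + m₂c₂T₂)/(m₁c₁ + m₂c₂) = 397.12 K.
ΔS₁ = m₁c₁ ln(T_f/T₁) = 443.865 × ln(397.12/414) = -18.47 J/K.
ΔS₂ = m₂c₂ ln(T_f/T₂) = 88.011 × ln(397.12/312) = 21.23 J/K.
ΔS_total = -18.47 + 21.23 = 2.76 J/K.

ΔS_total = 2.76 J/K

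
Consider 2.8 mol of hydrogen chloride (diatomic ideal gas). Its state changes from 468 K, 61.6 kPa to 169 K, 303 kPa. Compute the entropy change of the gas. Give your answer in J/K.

ΔS = -120 J/K

ΔS = nC_p ln(T₂/T₁) − nR ln(P₂/P₁), with C_p = 7R/2 = 29.1 J mol⁻¹ K⁻¹ for a diatomic ideal gas.
ΔS = 2.8 × [29.1 × ln(169/468) − 8.314 × ln(303/61.6)] = -120 J/K.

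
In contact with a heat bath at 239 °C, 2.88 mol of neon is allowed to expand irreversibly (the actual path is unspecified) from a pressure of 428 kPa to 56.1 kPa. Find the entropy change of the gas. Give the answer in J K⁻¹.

Entropy is a state function, so ΔS_gas depends only on the end states.
For an isothermal ideal gas ΔS_gas = nR ln(P₁/P₂) = 2.88 × 8.314 × ln(428/56.1) = 48.7 J/K.

ΔS_gas = 48.7 J/K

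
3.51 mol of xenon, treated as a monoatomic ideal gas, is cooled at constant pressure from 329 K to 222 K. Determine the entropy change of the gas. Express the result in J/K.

ΔS = -28.7 J/K

At constant pressure, ΔS = nC_p ln(T₂/T₁) with C_p = 5R/2 = 20.79 J mol⁻¹ K⁻¹.
ΔS = 3.51 × 20.79 × ln(222/329) = -28.7 J/K.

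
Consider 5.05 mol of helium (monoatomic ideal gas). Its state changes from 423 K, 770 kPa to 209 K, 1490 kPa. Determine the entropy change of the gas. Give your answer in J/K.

ΔS = -102 J/K

ΔS = nC_p ln(T₂/T₁) − nR ln(P₂/P₁), with C_p = 5R/2 = 20.79 J mol⁻¹ K⁻¹ for a monoatomic ideal gas.
ΔS = 5.05 × [20.79 × ln(209/423) − 8.314 × ln(1490/770)] = -102 J/K.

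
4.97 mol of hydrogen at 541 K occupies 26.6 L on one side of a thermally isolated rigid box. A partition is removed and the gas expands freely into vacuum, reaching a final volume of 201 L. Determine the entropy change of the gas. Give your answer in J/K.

ΔS_gas = 83.6 J/K

No heat is exchanged and no work is done, so the ideal-gas temperature stays constant.
Entropy is a state function; using a reversible isothermal path, ΔS_gas = nR ln(V₂/V₁) = 4.97 × 8.314 × ln(201/26.6) = 83.6 J/K.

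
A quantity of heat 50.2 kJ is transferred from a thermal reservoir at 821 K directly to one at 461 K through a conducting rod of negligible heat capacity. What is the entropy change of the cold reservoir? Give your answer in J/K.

The cold reservoir gains heat Q, so ΔS_cold = +Q/T_C = 50200/461 = 109 J/K.

ΔS_cold = 109 J/K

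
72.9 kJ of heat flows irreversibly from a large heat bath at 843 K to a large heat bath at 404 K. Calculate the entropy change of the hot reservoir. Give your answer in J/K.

ΔS_hot = -86.5 J/K

The hot reservoir loses heat Q, so ΔS_hot = −Q/T_H = −72900/843 = -86.5 J/K.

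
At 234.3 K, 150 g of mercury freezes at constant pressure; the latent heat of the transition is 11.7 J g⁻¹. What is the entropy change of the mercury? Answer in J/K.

Heat released by the substance: Q = −mL = −150 × 11.7 = −1755 J.
At constant T, ΔS = Q_rev/T = −1755 / 234.3 = -7.49 J/K.

ΔS = -7.49 J/K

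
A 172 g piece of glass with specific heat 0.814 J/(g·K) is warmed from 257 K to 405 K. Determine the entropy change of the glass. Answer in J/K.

ΔS = ∫dQ_rev/T = m c ln(T₂/T₁) = 172 × 0.814 × ln(405/257) = 63.7 J/K.

ΔS = 63.7 J/K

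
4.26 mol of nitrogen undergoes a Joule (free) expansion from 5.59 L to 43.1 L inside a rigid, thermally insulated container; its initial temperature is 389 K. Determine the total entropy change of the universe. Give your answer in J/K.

No heat is exchanged and no work is done, so the ideal-gas temperature stays constant.
Entropy is a state function; using a reversible isothermal path, ΔS_gas = nR ln(V₂/V₁) = 4.26 × 8.314 × ln(43.1/5.59) = 72.3 J/K.
The insulated surroundings exchange no heat, so ΔS_surr = 0 and ΔS_universe = ΔS_gas.

ΔS_universe = 72.3 J/K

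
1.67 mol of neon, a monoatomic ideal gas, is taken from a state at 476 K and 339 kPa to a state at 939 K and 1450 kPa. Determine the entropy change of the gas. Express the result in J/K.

ΔS = 3.4 J/K

ΔS = nC_p ln(T₂/T₁) − nR ln(P₂/P₁), with C_p = 5R/2 = 20.79 J mol⁻¹ K⁻¹ for a monoatomic ideal gas.
ΔS = 1.67 × [20.79 × ln(939/476) − 8.314 × ln(1450/339)] = 3.4 J/K.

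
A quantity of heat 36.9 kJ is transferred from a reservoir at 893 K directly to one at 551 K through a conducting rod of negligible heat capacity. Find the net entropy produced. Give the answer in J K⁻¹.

ΔS_total = 25.6 J/K

ΔS_hot = −Q/T_H = −36900/893 = -41.32 J/K and ΔS_cold = +Q/T_C = 36900/551 = 66.97 J/K.
ΔS_total = -41.32 + 66.97 = 25.6 J/K, positive as the second law requires.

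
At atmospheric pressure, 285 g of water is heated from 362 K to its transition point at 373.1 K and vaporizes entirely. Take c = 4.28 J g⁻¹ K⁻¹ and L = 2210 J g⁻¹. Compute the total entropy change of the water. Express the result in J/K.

Warming step: ΔS₁ = m c ln(T_tr/T_i) = 285 × 4.28 × ln(373.1/362) = 36.84 J/K.
Phase change: ΔS₂ = +mL/T_tr = 285 × 2210 / 373.1 = 1688 J/K.
ΔS_total = (36.84) + (1688) = 1720 J/K.

ΔS = 1720 J/K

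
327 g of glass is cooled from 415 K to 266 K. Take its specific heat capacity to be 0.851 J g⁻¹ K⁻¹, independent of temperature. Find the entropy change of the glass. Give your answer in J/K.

ΔS = -124 J/K

ΔS = ∫dQ_rev/T = m c ln(T₂/T₁) = 327 × 0.851 × ln(266/415) = -124 J/K.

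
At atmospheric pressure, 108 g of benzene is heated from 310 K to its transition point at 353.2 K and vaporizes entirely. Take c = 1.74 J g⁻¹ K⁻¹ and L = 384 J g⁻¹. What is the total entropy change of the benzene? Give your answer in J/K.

Warming step: ΔS₁ = m c ln(T_tr/T_i) = 108 × 1.74 × ln(353.2/310) = 24.52 J/K.
Phase change: ΔS₂ = +mL/T_tr = 108 × 384 / 353.2 = 117.4 J/K.
ΔS_total = (24.52) + (117.4) = 142 J/K.

ΔS = 142 J/K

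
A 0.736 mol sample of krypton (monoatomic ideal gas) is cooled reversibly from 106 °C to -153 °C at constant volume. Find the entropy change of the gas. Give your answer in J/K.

In kelvin: T₁ = 379.15 K, T₂ = 120.15 K. At constant volume, ΔS = nC_V ln(T₂/T₁) with C_V = 3R/2 = 12.47 J mol⁻¹ K⁻¹.
ΔS = 0.736 × 12.47 × ln(120.15/379.15) = -10.5 J/K.

ΔS = -10.5 J/K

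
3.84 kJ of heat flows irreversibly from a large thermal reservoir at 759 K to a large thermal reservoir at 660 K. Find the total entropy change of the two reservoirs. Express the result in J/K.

ΔS_hot = −Q/T_H = −3840/759 = -5.059 J/K and ΔS_cold = +Q/T_C = 3840/660 = 5.818 J/K.
ΔS_total = -5.059 + 5.818 = 0.759 J/K, positive as the second law requires.

ΔS_total = 0.759 J/K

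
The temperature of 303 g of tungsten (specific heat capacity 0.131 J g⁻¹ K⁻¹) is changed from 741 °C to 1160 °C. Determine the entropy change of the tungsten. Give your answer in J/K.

ΔS = 13.7 J/K

In kelvin: T₁ = 1014.15 K, T₂ = 1433.15 K. ΔS = ∫dQ_rev/T = m c ln(T₂/T₁) = 303 × 0.131 × ln(1433.15/1014.15) = 13.7 J/K.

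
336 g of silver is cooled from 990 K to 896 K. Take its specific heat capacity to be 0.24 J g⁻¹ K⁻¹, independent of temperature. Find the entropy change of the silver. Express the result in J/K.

ΔS = ∫dQ_rev/T = m c ln(T₂/T₁) = 336 × 0.24 × ln(896/990) = -8.05 J/K.

ΔS = -8.05 J/K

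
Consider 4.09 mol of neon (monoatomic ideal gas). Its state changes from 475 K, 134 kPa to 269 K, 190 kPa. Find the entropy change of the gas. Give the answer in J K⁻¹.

ΔS = nC_p ln(T₂/T₁) − nR ln(P₂/P₁), with C_p = 5R/2 = 20.79 J mol⁻¹ K⁻¹ for a monoatomic ideal gas.
ΔS = 4.09 × [20.79 × ln(269/475) − 8.314 × ln(190/134)] = -60.2 J/K.

ΔS = -60.2 J/K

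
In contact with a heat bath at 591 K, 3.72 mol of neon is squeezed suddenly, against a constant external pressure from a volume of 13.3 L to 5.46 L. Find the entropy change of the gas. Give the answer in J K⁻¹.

Entropy is a state function, so ΔS_gas depends only on the end states.
For an isothermal ideal gas ΔS_gas = nR ln(V₂/V₁) = 3.72 × 8.314 × ln(5.46/13.3) = -27.5 J/K.

ΔS_gas = -27.5 J/K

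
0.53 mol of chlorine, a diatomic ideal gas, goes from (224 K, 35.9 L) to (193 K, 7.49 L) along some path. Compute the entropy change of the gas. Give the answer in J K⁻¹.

Entropy is a state function: ΔS = nC_V ln(T₂/T₁) + nR ln(V₂/V₁), with C_V = 5R/2 = 20.79 J mol⁻¹ K⁻¹ for a diatomic ideal gas.
ΔS = 0.53 × [20.79 × ln(193/224) + 8.314 × ln(7.49/35.9)] = -8.55 J/K.

ΔS = -8.55 J/K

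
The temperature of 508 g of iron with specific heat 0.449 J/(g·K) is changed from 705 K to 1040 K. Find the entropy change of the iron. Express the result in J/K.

ΔS = 88.7 J/K

ΔS = ∫dQ_rev/T = m c ln(T₂/T₁) = 508 × 0.449 × ln(1040/705) = 88.7 J/K.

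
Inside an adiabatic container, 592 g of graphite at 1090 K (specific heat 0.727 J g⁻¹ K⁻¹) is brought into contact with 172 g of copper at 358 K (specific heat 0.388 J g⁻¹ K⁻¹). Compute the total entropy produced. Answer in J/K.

ΔS_total = 27.3 J/K

Energy balance: T_f = (m₁c₁T₁ + m₂c₂T₂)/(m₁c₁ + m₂c₂) = 991.73 K.
ΔS₁ = m₁c₁ ln(T_f/T₁) = 430.384 × ln(991.73/1090) = -40.66 J/K.
ΔS₂ = m₂c₂ ln(T_f/T₂) = 66.736 × ln(991.73/358) = 68 J/K.
ΔS_total = -40.66 + 68 = 27.3 J/K.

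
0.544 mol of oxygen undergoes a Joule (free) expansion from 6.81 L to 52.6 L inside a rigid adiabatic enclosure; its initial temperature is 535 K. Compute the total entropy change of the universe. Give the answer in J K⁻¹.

For an ideal gas in free expansion Q = 0 and W = 0, so T is unchanged.
Entropy is a state function; using a reversible isothermal path, ΔS_gas = nR ln(V₂/V₁) = 0.544 × 8.314 × ln(52.6/6.81) = 9.25 J/K.
The insulated surroundings exchange no heat, so ΔS_surr = 0 and ΔS_universe = ΔS_gas.

ΔS_universe = 9.25 J/K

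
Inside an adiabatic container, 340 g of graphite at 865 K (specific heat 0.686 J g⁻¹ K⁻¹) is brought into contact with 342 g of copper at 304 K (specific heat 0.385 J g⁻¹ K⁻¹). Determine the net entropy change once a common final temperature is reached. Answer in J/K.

Energy balance: T_f = (m₁c₁T₁ + m₂c₂T₂)/(m₁c₁ + m₂c₂) = 662.58 K.
ΔS₁ = m₁c₁ ln(T_f/T₁) = 233.24 × ln(662.58/865) = -62.18 J/K.
ΔS₂ = m₂c₂ ln(T_f/T₂) = 131.67 × ln(662.58/304) = 102.6 J/K.
ΔS_total = -62.18 + 102.6 = 40.4 J/K.

ΔS_total = 40.4 J/K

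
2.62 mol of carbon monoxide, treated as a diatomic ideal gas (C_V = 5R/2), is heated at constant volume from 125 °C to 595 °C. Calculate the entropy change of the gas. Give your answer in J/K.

In kelvin: T₁ = 398.15 K, T₂ = 868.15 K. At constant volume, ΔS = nC_V ln(T₂/T₁) with C_V = 5R/2 = 20.79 J mol⁻¹ K⁻¹.
ΔS = 2.62 × 20.79 × ln(868.15/398.15) = 42.5 J/K.

ΔS = 42.5 J/K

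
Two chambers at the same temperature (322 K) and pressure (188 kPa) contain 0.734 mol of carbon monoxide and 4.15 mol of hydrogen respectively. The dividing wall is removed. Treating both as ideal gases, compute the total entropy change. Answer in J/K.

Mole fractions: x_A = 0.734/4.88 = 0.15, x_B = 0.85.
ΔS_mix = −R(n_A ln x_A + n_B ln x_B) = −8.314 × (0.734 ln 0.15 + 4.15 ln 0.85) = 17.2 J/K.

ΔS_mix = 17.2 J/K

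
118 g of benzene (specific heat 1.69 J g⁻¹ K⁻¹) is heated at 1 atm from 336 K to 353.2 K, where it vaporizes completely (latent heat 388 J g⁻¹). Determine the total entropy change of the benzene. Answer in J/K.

ΔS = 140 J/K

Warming step: ΔS₁ = m c ln(T_tr/T_i) = 118 × 1.69 × ln(353.2/336) = 9.956 J/K.
Phase change: ΔS₂ = +mL/T_tr = 118 × 388 / 353.2 = 129.6 J/K.
ΔS_total = (9.956) + (129.6) = 140 J/K.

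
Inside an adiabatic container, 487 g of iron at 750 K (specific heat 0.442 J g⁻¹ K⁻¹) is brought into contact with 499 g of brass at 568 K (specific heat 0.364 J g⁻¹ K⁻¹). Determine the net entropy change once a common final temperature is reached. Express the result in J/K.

ΔS_total = 3.76 J/K

Energy balance: T_f = (m₁c₁T₁ + m₂c₂T₂)/(m₁c₁ + m₂c₂) = 666.71 K.
ΔS₁ = m₁c₁ ln(T_f/T₁) = 215.254 × ln(666.71/750) = -25.34 J/K.
ΔS₂ = m₂c₂ ln(T_f/T₂) = 181.636 × ln(666.71/568) = 29.1 J/K.
ΔS_total = -25.34 + 29.1 = 3.76 J/K.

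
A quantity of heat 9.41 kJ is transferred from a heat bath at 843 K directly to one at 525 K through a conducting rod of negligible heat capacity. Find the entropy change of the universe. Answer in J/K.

ΔS_total = 6.76 J/K

ΔS_hot = −Q/T_H = −9410/843 = -11.16 J/K and ΔS_cold = +Q/T_C = 9410/525 = 17.92 J/K.
ΔS_total = -11.16 + 17.92 = 6.76 J/K, positive as the second law requires.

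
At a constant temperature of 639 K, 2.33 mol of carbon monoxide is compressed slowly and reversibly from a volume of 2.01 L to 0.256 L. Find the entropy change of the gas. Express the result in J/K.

ΔS_gas = -39.9 J/K

For an isothermal ideal gas ΔS_gas = nR ln(V₂/V₁) = 2.33 × 8.314 × ln(0.256/2.01) = -39.9 J/K.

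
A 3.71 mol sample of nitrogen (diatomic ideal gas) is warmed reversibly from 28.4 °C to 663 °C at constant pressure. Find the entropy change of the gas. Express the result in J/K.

ΔS = 122 J/K

In kelvin: T₁ = 301.55 K, T₂ = 936.15 K. At constant pressure, ΔS = nC_p ln(T₂/T₁) with C_p = 7R/2 = 29.1 J mol⁻¹ K⁻¹.
ΔS = 3.71 × 29.1 × ln(936.15/301.55) = 122 J/K.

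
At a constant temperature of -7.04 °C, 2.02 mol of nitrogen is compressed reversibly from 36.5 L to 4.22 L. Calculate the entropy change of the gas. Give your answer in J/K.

ΔS_gas = -36.2 J/K

For an isothermal ideal gas ΔS_gas = nR ln(V₂/V₁) = 2.02 × 8.314 × ln(4.22/36.5) = -36.2 J/K.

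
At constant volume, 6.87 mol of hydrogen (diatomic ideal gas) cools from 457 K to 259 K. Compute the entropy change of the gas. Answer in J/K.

At constant volume, ΔS = nC_V ln(T₂/T₁) with C_V = 5R/2 = 20.79 J mol⁻¹ K⁻¹.
ΔS = 6.87 × 20.79 × ln(259/457) = -81.1 J/K.

ΔS = -81.1 J/K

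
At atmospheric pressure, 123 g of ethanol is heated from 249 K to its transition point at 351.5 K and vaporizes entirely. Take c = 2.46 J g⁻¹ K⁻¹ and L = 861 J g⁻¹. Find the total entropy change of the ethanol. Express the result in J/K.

ΔS = 406 J/K

Warming step: ΔS₁ = m c ln(T_tr/T_i) = 123 × 2.46 × ln(351.5/249) = 104.3 J/K.
Phase change: ΔS₂ = +mL/T_tr = 123 × 861 / 351.5 = 301.3 J/K.
ΔS_total = (104.3) + (301.3) = 406 J/K.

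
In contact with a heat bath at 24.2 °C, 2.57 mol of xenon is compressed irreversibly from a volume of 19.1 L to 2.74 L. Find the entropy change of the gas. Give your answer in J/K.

ΔS_gas = -41.5 J/K

Entropy is a state function, so ΔS_gas depends only on the end states.
For an isothermal ideal gas ΔS_gas = nR ln(V₂/V₁) = 2.57 × 8.314 × ln(2.74/19.1) = -41.5 J/K.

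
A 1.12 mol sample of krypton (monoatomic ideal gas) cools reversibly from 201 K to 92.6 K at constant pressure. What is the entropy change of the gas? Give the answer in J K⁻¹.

ΔS = -18 J/K

At constant pressure, ΔS = nC_p ln(T₂/T₁) with C_p = 5R/2 = 20.79 J mol⁻¹ K⁻¹.
ΔS = 1.12 × 20.79 × ln(92.6/201) = -18 J/K.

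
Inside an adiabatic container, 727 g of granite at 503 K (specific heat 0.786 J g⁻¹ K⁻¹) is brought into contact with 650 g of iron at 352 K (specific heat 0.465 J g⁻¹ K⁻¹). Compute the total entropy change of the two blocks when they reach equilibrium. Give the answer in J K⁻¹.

ΔS_total = 12.1 J/K

Energy balance: T_f = (m₁c₁T₁ + m₂c₂T₂)/(m₁c₁ + m₂c₂) = 450.76 K.
ΔS₁ = m₁c₁ ln(T_f/T₁) = 571.422 × ln(450.76/503) = -62.66 J/K.
ΔS₂ = m₂c₂ ln(T_f/T₂) = 302.25 × ln(450.76/352) = 74.75 J/K.
ΔS_total = -62.66 + 74.75 = 12.1 J/K.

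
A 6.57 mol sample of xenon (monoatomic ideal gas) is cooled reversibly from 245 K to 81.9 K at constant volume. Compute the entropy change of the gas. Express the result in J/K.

At constant volume, ΔS = nC_V ln(T₂/T₁) with C_V = 3R/2 = 12.47 J mol⁻¹ K⁻¹.
ΔS = 6.57 × 12.47 × ln(81.9/245) = -89.8 J/K.

ΔS = -89.8 J/K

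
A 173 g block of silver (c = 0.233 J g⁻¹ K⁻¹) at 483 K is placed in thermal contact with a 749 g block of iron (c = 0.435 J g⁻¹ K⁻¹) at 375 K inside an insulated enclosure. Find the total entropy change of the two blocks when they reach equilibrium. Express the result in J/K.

Energy balance: T_f = (m₁c₁T₁ + m₂c₂T₂)/(m₁c₁ + m₂c₂) = 386.89 K.
ΔS₁ = m₁c₁ ln(T_f/T₁) = 40.309 × ln(386.89/483) = -8.944 J/K.
ΔS₂ = m₂c₂ ln(T_f/T₂) = 325.815 × ln(386.89/375) = 10.17 J/K.
ΔS_total = -8.944 + 10.17 = 1.23 J/K.

ΔS_total = 1.23 J/K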